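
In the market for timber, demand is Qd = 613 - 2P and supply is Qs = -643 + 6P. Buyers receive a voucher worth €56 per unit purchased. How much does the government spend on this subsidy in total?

Government cost = €21448

Pre-subsidy: 613 - 2P = -643 + 6P gives P* = 157, Q* = 299.
With the rebate, buyers effectively pay Pb = Ps − 56, where Ps is the price sellers receive.
Demand in terms of Ps becomes Qd = 613 − 2(Ps − 56) = 725 - 2Ps. Setting this equal to supply: 725 - 2Ps = -643 + 6Ps, so Ps = 171.
Buyers pay Pb = 171 − 56 = 115; Q' = -643 + 6·171 = 383.
Government outlay = subsidy × quantity = 56 × 383 = 21448.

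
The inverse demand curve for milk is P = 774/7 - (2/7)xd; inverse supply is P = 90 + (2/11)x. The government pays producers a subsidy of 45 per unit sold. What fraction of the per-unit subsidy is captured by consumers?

Consumer share = 11/18

Pre-subsidy: 774/7 - (2/7)x = 90 + (2/11)x gives x* = 44 and P* = 98.
With the subsidy, sellers receive Ps = Pb + 45 for each unit, where Pb is the price buyers pay.
On the curves, Pb = 774/7 - (2/7)x and Ps = 90 + (2/11)x; the wedge Ps − Pb = 45 gives 90 + (2/11)x − (774/7 - (2/7)x) = 45, so x' = 140.25.
Then Pb = 774/7 − (2/7)·140.25 = 70.5 and Ps = 90 + (2/11)·140.25 = 115.5.
Buyers' price falls by P* − Pb = 98 − 70.5 = 27.5; sellers' price rises by Ps − P* = 115.5 − 98 = 17.5.
So consumers capture 27.5/45 = 11/18 of each unit of subsidy.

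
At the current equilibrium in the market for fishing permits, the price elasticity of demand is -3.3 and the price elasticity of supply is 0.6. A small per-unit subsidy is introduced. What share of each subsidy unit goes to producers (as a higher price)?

For a small subsidy around the equilibrium, the benefit split depends on the relative slopes, which at a point are proportional to the elasticities.
Buyer share = εs/(εs + |εd|) = 0.6/(0.6 + 3.3) = 2/13; seller share = |εd|/(εs + |εd|) = 11/13.
So producers capture 11/13 of the subsidy.

Producer share = 11/13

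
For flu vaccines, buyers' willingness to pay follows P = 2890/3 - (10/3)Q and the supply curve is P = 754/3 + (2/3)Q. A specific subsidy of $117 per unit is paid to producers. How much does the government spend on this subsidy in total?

Pre-subsidy: 2890/3 - (10/3)Q = 754/3 + (2/3)Q gives Q* = 178 and P* = 370.
With the subsidy, sellers receive Ps = Pb + 117 for each unit, where Pb is the price buyers pay.
On the curves, Pb = 2890/3 - (10/3)Q and Ps = 754/3 + (2/3)Q; the wedge Ps − Pb = 117 gives 754/3 + (2/3)Q − (2890/3 - (10/3)Q) = 117, so Q' = 207.25.
Then Pb = 2890/3 − (10/3)·207.25 = 272.5 and Ps = 754/3 + (2/3)·207.25 = 389.5.
Government outlay = subsidy × quantity = 117 × 207.25 = 24248.25.

Government cost = $24248.25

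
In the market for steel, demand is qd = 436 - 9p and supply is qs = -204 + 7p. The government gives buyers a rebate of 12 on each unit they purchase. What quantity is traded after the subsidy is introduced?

Pre-subsidy: 436 - 9p = -204 + 7p gives p* = 40, q* = 76.
With the rebate, buyers effectively pay pb = ps − 12, where ps is the price sellers receive.
Demand in terms of ps becomes qd = 436 − 9(ps − 12) = 544 - 9ps. Setting this equal to supply: 544 - 9ps = -204 + 7ps, so ps = 46.75.
Buyers pay pb = 46.75 − 12 = 34.75; q' = -204 + 7·46.75 = 123.25.

q' = 123.25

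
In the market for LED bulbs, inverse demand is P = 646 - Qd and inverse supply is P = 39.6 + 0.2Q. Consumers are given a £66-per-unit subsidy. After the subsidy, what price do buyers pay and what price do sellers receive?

Buyers pay 257/3; sellers receive 455/3

Pre-subsidy: 646 - Q = 39.6 + 0.2Q gives Q* = 1516/3 and P* = 422/3.
With the rebate, buyers effectively pay Pb = Ps − 66, where Ps is the price sellers receive.
On the curves, Pb = 646 - Q and Ps = 39.6 + 0.2Q; the wedge Ps − Pb = 66 gives 39.6 + 0.2Q − (646 - Q) = 66, so Q' = 1681/3.
Then Pb = 646 − 1·(1681/3) = 257/3 and Ps = 39.6 + 0.2·(1681/3) = 455/3.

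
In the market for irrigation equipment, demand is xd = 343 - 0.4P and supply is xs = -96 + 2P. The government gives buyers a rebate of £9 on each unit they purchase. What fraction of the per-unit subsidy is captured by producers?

Producer share = 1/6

Pre-subsidy: 343 - 0.4P = -96 + 2P gives P* = 2195/12, x* = 1619/6.
With the rebate, buyers effectively pay Pb = Ps − 9, where Ps is the price sellers receive.
Demand in terms of Ps becomes xd = 343 − 0.4(Ps − 9) = 346.6 - 0.4Ps. Setting this equal to supply: 346.6 - 0.4Ps = -96 + 2Ps, so Ps = 2213/12.
Buyers pay Pb = 2213/12 − 9 = 2105/12; x' = -96 + 2·(2213/12) = 1637/6.
Buyers' price falls by P* − Pb = 2195/12 − 2105/12 = 7.5; sellers' price rises by Ps − P* = 2213/12 − 2195/12 = 1.5.
So producers capture 1.5/9 = 1/6 of each unit of subsidy.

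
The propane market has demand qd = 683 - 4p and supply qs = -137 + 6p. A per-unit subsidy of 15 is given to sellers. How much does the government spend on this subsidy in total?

Government cost = 5865

Pre-subsidy: 683 - 4p = -137 + 6p gives p* = 82, q* = 355.
With the subsidy, sellers receive ps = pb + 15 for each unit, where pb is the price buyers pay.
Supply in terms of pb becomes qs = -137 + 6(pb + 15) = -47 + 6pb. Setting this equal to demand: 683 - 4pb = -47 + 6pb, so pb = 73.
Sellers receive ps = 73 + 15 = 88; q' = 683 − 4·73 = 391.
Government outlay = subsidy × quantity = 15 × 391 = 5865.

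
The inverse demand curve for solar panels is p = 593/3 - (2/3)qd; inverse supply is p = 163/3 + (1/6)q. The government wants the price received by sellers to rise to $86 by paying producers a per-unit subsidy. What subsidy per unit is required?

At a seller price of 86, quantity supplied is -326 + 6·86 = 190.
Buyers absorb 190 only when they pay pb = 593/3 − (2/3)·190 = 71.
s = ps − pb = 86 − 71 = 15.

Required subsidy s = $15 per unit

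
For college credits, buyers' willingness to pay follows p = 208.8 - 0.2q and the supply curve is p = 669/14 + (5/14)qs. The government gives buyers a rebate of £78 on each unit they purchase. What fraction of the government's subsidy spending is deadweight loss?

Pre-subsidy: 208.8 - 0.2q = 669/14 + (5/14)q gives q* = 289 and p* = 151.
With the rebate, buyers effectively pay pb = ps − 78, where ps is the price sellers receive.
On the curves, pb = 208.8 - 0.2q and ps = 669/14 + (5/14)q; the wedge ps − pb = 78 gives 669/14 + (5/14)q − (208.8 - 0.2q) = 78, so q' = 429.
Then pb = 208.8 − 0.2·429 = 123 and ps = 669/14 + (5/14)·429 = 201.
ΔCS = ½(289 + 429)(151 − 123) = 10052; ΔPS = ½(289 + 429)(201 − 151) = 17950.
Government spending = 78 × 429 = 33462.
DWL = ½ × 78 × (429 − 289) = 5460; fraction = 5460 / 33462 = 70/429.

DWL / government spending = 70/429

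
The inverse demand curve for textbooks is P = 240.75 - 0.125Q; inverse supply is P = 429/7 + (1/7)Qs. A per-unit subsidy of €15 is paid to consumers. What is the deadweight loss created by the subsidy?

Pre-subsidy: 240.75 - 0.125Q = 429/7 + (1/7)Q gives Q* = 670 and P* = 157.
With the rebate, buyers effectively pay Pb = Ps − 15, where Ps is the price sellers receive.
On the curves, Pb = 240.75 - 0.125Q and Ps = 429/7 + (1/7)Q; the wedge Ps − Pb = 15 gives 429/7 + (1/7)Q − (240.75 - 0.125Q) = 15, so Q' = 726.
Then Pb = 240.75 − 0.125·726 = 150 and Ps = 429/7 + (1/7)·726 = 165.
The subsidy expands output by 726 − 670 = 56 past the efficient level; on those units the gap between marginal cost and willingness to pay runs from 0 up to 15.
DWL = ½ × 15 × 56 = 420.

Deadweight loss = €420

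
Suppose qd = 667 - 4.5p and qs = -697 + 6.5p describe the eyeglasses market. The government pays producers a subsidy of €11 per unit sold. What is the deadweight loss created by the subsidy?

Deadweight loss = €160.875

Pre-subsidy: 667 - 4.5p = -697 + 6.5p gives p* = 124, q* = 109.
With the subsidy, sellers receive ps = pb + 11 for each unit, where pb is the price buyers pay.
Supply in terms of pb becomes qs = -697 + 6.5(pb + 11) = -625.5 + 6.5pb. Setting this equal to demand: 667 - 4.5pb = -625.5 + 6.5pb, so pb = 117.5.
Sellers receive ps = 117.5 + 11 = 128.5; q' = 667 − 4.5·117.5 = 138.25.
The subsidy expands output by 138.25 − 109 = 29.25 past the efficient level; on those units the gap between marginal cost and willingness to pay runs from 0 up to 11.
DWL = ½ × 11 × 29.25 = 160.875.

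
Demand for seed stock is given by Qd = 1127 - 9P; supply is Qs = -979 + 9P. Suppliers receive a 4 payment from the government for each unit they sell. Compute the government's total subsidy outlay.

Pre-subsidy: 1127 - 9P = -979 + 9P gives P* = 117, Q* = 74.
With the subsidy, sellers receive Ps = Pb + 4 for each unit, where Pb is the price buyers pay.
Supply in terms of Pb becomes Qs = -979 + 9(Pb + 4) = -943 + 9Pb. Setting this equal to demand: 1127 - 9Pb = -943 + 9Pb, so Pb = 115.
Sellers receive Ps = 115 + 4 = 119; Q' = 1127 − 9·115 = 92.
Government outlay = subsidy × quantity = 4 × 92 = 368.

Government cost = 368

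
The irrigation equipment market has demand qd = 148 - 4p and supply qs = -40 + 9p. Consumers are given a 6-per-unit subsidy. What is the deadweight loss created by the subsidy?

Pre-subsidy: 148 - 4p = -40 + 9p gives p* = 188/13, q* = 1172/13.
With the rebate, buyers effectively pay pb = ps − 6, where ps is the price sellers receive.
Demand in terms of ps becomes qd = 148 − 4(ps − 6) = 172 - 4ps. Setting this equal to supply: 172 - 4ps = -40 + 9ps, so ps = 212/13.
Buyers pay pb = 212/13 − 6 = 134/13; q' = -40 + 9·(212/13) = 1388/13.
The subsidy expands output by 1388/13 − 1172/13 = 216/13 past the efficient level; on those units the gap between marginal cost and willingness to pay runs from 0 up to 6.
DWL = ½ × 6 × 216/13 = 648/13.

Deadweight loss = 648/13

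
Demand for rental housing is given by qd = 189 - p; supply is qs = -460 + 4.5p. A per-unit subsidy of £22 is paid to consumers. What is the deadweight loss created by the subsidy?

Deadweight loss = £198

Pre-subsidy: 189 - p = -460 + 4.5p gives p* = 118, q* = 71.
With the rebate, buyers effectively pay pb = ps − 22, where ps is the price sellers receive.
Demand in terms of ps becomes qd = 189 − 1(ps − 22) = 211 - ps. Setting this equal to supply: 211 - ps = -460 + 4.5ps, so ps = 122.
Buyers pay pb = 122 − 22 = 100; q' = -460 + 4.5·122 = 89.
The subsidy expands output by 89 − 71 = 18 past the efficient level; on those units the gap between marginal cost and willingness to pay runs from 0 up to 22.
DWL = ½ × 22 × 18 = 198.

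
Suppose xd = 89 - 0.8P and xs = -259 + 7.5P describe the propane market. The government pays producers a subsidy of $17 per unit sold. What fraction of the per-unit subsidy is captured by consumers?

Consumer share = 75/83

Pre-subsidy: 89 - 0.8P = -259 + 7.5P gives P* = 3480/83, x* = 4603/83.
With the subsidy, sellers receive Ps = Pb + 17 for each unit, where Pb is the price buyers pay.
Supply in terms of Pb becomes xs = -259 + 7.5(Pb + 17) = -131.5 + 7.5Pb. Setting this equal to demand: 89 - 0.8Pb = -131.5 + 7.5Pb, so Pb = 2205/83.
Sellers receive Ps = 2205/83 + 17 = 3616/83; x' = 89 − 0.8·(2205/83) = 5623/83.
Buyers' price falls by P* − Pb = 3480/83 − 2205/83 = 1275/83; sellers' price rises by Ps − P* = 3616/83 − 3480/83 = 136/83.
So consumers capture (1275/83)/17 = 75/83 of each unit of subsidy.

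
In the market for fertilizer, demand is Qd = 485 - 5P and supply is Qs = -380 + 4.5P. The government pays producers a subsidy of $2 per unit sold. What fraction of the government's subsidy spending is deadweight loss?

DWL / government spending = 9/131

Pre-subsidy: 485 - 5P = -380 + 4.5P gives P* = 1730/19, Q* = 565/19.
With the subsidy, sellers receive Ps = Pb + 2 for each unit, where Pb is the price buyers pay.
Supply in terms of Pb becomes Qs = -380 + 4.5(Pb + 2) = -371 + 4.5Pb. Setting this equal to demand: 485 - 5Pb = -371 + 4.5Pb, so Pb = 1712/19.
Sellers receive Ps = 1712/19 + 2 = 1750/19; Q' = 485 − 5·(1712/19) = 655/19.
ΔCS = ½(565/19 + 655/19)(1730/19 − 1712/19) = 10980/361; ΔPS = ½(565/19 + 655/19)(1750/19 − 1730/19) = 12200/361.
Government spending = 2 × 655/19 = 1310/19.
DWL = ½ × 2 × (655/19 − 565/19) = 90/19; fraction = (90/19) / (1310/19) = 9/131.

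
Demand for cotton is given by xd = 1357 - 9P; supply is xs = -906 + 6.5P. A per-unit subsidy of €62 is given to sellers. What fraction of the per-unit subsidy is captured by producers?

Pre-subsidy: 1357 - 9P = -906 + 6.5P gives P* = 146, x* = 43.
With the subsidy, sellers receive Ps = Pb + 62 for each unit, where Pb is the price buyers pay.
Supply in terms of Pb becomes xs = -906 + 6.5(Pb + 62) = -503 + 6.5Pb. Setting this equal to demand: 1357 - 9Pb = -503 + 6.5Pb, so Pb = 120.
Sellers receive Ps = 120 + 62 = 182; x' = 1357 − 9·120 = 277.
Buyers' price falls by P* − Pb = 146 − 120 = 26; sellers' price rises by Ps − P* = 182 − 146 = 36.
So producers capture 36/62 = 18/31 of each unit of subsidy.

Producer share = 18/31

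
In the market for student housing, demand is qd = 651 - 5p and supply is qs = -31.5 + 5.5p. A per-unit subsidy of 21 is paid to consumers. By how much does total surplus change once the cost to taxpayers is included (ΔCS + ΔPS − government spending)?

Net change in total surplus = -577.5

Pre-subsidy: 651 - 5p = -31.5 + 5.5p gives p* = 65, q* = 326.
With the rebate, buyers effectively pay pb = ps − 21, where ps is the price sellers receive.
Demand in terms of ps becomes qd = 651 − 5(ps − 21) = 756 - 5ps. Setting this equal to supply: 756 - 5ps = -31.5 + 5.5ps, so ps = 75.
Buyers pay pb = 75 − 21 = 54; q' = -31.5 + 5.5·75 = 381.
ΔCS = ½(326 + 381)(65 − 54) = 3888.5; ΔPS = ½(326 + 381)(75 − 65) = 3535.
Government spending = 21 × 381 = 8001.
Net change = 3888.5 + 3535 − 8001 = -577.5. The loss equals the DWL triangle ½·21·55.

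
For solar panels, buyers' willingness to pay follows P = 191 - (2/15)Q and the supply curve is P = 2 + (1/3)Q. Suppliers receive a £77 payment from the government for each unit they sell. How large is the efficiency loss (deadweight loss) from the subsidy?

Deadweight loss = £6352.5

Pre-subsidy: 191 - (2/15)Q = 2 + (1/3)Q gives Q* = 405 and P* = 137.
With the subsidy, sellers receive Ps = Pb + 77 for each unit, where Pb is the price buyers pay.
On the curves, Pb = 191 - (2/15)Q and Ps = 2 + (1/3)Q; the wedge Ps − Pb = 77 gives 2 + (1/3)Q − (191 - (2/15)Q) = 77, so Q' = 570.
Then Pb = 191 − (2/15)·570 = 115 and Ps = 2 + (1/3)·570 = 192.
The subsidy expands output by 570 − 405 = 165 past the efficient level; on those units the gap between marginal cost and willingness to pay runs from 0 up to 77.
DWL = ½ × 77 × 165 = 6352.5.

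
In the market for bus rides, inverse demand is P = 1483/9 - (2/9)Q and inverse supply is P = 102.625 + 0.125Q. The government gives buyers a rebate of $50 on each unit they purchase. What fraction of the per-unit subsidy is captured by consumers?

Pre-subsidy: 1483/9 - (2/9)Q = 102.625 + 0.125Q gives Q* = 179 and P* = 125.
With the rebate, buyers effectively pay Pb = Ps − 50, where Ps is the price sellers receive.
On the curves, Pb = 1483/9 - (2/9)Q and Ps = 102.625 + 0.125Q; the wedge Ps − Pb = 50 gives 102.625 + 0.125Q − (1483/9 - (2/9)Q) = 50, so Q' = 323.
Then Pb = 1483/9 − (2/9)·323 = 93 and Ps = 102.625 + 0.125·323 = 143.
Buyers' price falls by P* − Pb = 125 − 93 = 32; sellers' price rises by Ps − P* = 143 − 125 = 18.
So consumers capture 32/50 = 0.64 of each unit of subsidy.

Consumer share = 0.64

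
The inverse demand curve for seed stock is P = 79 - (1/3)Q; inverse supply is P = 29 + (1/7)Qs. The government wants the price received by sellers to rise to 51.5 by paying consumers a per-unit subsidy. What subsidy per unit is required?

Required subsidy s = 25 per unit

At a seller price of 51.5, quantity supplied is -203 + 7·51.5 = 157.5.
Buyers absorb 157.5 only when they pay Pb = 79 − (1/3)·157.5 = 26.5.
s = Ps − Pb = 51.5 − 26.5 = 25.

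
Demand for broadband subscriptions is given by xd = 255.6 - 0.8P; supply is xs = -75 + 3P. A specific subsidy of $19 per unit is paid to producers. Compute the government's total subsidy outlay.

Pre-subsidy: 255.6 - 0.8P = -75 + 3P gives P* = 87, x* = 186.
With the subsidy, sellers receive Ps = Pb + 19 for each unit, where Pb is the price buyers pay.
Supply in terms of Pb becomes xs = -75 + 3(Pb + 19) = -18 + 3Pb. Setting this equal to demand: 255.6 - 0.8Pb = -18 + 3Pb, so Pb = 72.
Sellers receive Ps = 72 + 19 = 91; x' = 255.6 − 0.8·72 = 198.
Government outlay = subsidy × quantity = 19 × 198 = 3762.

Government cost = $3762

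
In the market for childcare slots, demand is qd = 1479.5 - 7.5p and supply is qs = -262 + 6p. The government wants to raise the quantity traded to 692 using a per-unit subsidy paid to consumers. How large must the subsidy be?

At q = 692, invert demand for the buyer price: pb = (1479.5 − 692)/7.5 = 105; invert supply for the seller price: ps = (692 − (-262))/6 = 159.
The subsidy must fill the gap: s = ps − pb = 159 − 105 = 54.

Required subsidy s = 54 per unit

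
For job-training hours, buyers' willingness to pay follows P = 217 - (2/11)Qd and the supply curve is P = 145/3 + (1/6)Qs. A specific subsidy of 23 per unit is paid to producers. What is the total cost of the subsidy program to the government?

Pre-subsidy: 217 - (2/11)Q = 145/3 + (1/6)Q gives Q* = 484 and P* = 129.
With the subsidy, sellers receive Ps = Pb + 23 for each unit, where Pb is the price buyers pay.
On the curves, Pb = 217 - (2/11)Q and Ps = 145/3 + (1/6)Q; the wedge Ps − Pb = 23 gives 145/3 + (1/6)Q − (217 - (2/11)Q) = 23, so Q' = 550.
Then Pb = 217 − (2/11)·550 = 117 and Ps = 145/3 + (1/6)·550 = 140.
Government outlay = subsidy × quantity = 23 × 550 = 12650.

Government cost = 12650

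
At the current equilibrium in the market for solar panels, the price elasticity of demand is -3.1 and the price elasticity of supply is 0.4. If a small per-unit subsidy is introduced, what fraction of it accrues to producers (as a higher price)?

Producer share = 31/35

For a small subsidy around the equilibrium, the benefit split depends on the relative slopes, which at a point are proportional to the elasticities.
Buyer share = εs/(εs + |εd|) = 0.4/(0.4 + 3.1) = 4/35; seller share = |εd|/(εs + |εd|) = 31/35.
So producers capture 31/35 of the subsidy.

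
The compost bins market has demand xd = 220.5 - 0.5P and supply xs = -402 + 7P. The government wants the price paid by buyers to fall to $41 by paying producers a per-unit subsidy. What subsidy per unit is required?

Required subsidy s = $45 per unit

At a buyer price of 41, quantity demanded is 220.5 − 0.5·41 = 200.
Sellers supply 200 only when they receive Ps with -402 + 7·Ps = 200, i.e. Ps = 86.
s = Ps − Pb = 86 − 41 = 45.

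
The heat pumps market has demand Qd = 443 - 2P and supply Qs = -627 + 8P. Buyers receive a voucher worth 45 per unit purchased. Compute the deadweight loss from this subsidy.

Pre-subsidy: 443 - 2P = -627 + 8P gives P* = 107, Q* = 229.
With the rebate, buyers effectively pay Pb = Ps − 45, where Ps is the price sellers receive.
Demand in terms of Ps becomes Qd = 443 − 2(Ps − 45) = 533 - 2Ps. Setting this equal to supply: 533 - 2Ps = -627 + 8Ps, so Ps = 116.
Buyers pay Pb = 116 − 45 = 71; Q' = -627 + 8·116 = 301.
The subsidy expands output by 301 − 229 = 72 past the efficient level; on those units the gap between marginal cost and willingness to pay runs from 0 up to 45.
DWL = ½ × 45 × 72 = 1620.

Deadweight loss = 1620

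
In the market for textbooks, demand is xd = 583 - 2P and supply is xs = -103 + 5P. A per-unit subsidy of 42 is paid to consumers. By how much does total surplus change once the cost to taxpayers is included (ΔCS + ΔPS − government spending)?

Net change in total surplus = -1260

Pre-subsidy: 583 - 2P = -103 + 5P gives P* = 98, x* = 387.
With the rebate, buyers effectively pay Pb = Ps − 42, where Ps is the price sellers receive.
Demand in terms of Ps becomes xd = 583 − 2(Ps − 42) = 667 - 2Ps. Setting this equal to supply: 667 - 2Ps = -103 + 5Ps, so Ps = 110.
Buyers pay Pb = 110 − 42 = 68; x' = -103 + 5·110 = 447.
ΔCS = ½(387 + 447)(98 − 68) = 12510; ΔPS = ½(387 + 447)(110 − 98) = 5004.
Government spending = 42 × 447 = 18774.
Net change = 12510 + 5004 − 18774 = -1260. The loss equals the DWL triangle ½·42·60.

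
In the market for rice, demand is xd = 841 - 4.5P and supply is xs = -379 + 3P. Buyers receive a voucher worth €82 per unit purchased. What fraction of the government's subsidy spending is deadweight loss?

DWL / government spending = 369/1283

Pre-subsidy: 841 - 4.5P = -379 + 3P gives P* = 488/3, x* = 109.
With the rebate, buyers effectively pay Pb = Ps − 82, where Ps is the price sellers receive.
Demand in terms of Ps becomes xd = 841 − 4.5(Ps − 82) = 1210 - 4.5Ps. Setting this equal to supply: 1210 - 4.5Ps = -379 + 3Ps, so Ps = 3178/15.
Buyers pay Pb = 3178/15 − 82 = 1948/15; x' = -379 + 3·(3178/15) = 256.6.
ΔCS = ½(109 + 256.6)(488/3 − 1948/15) = 5995.84; ΔPS = ½(109 + 256.6)(3178/15 − 488/3) = 8993.76.
Government spending = 82 × 256.6 = 21041.2.
DWL = ½ × 82 × (256.6 − 109) = 6051.6; fraction = 6051.6 / 21041.2 = 369/1283.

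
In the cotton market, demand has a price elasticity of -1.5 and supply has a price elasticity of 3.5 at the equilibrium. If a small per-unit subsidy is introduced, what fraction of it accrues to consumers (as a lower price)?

For a small subsidy around the equilibrium, the benefit split depends on the relative slopes, which at a point are proportional to the elasticities.
Buyer share = εs/(εs + |εd|) = 3.5/(3.5 + 1.5) = 0.7; seller share = |εd|/(εs + |εd|) = 0.3.

Consumer share = 0.7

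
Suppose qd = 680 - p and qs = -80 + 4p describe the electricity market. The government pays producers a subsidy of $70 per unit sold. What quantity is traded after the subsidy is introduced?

Pre-subsidy: 680 - p = -80 + 4p gives p* = 152, q* = 528.
With the subsidy, sellers receive ps = pb + 70 for each unit, where pb is the price buyers pay.
Supply in terms of pb becomes qs = -80 + 4(pb + 70) = 200 + 4pb. Setting this equal to demand: 680 - pb = 200 + 4pb, so pb = 96.
Sellers receive ps = 96 + 70 = 166; q' = 680 − 1·96 = 584.

q' = 584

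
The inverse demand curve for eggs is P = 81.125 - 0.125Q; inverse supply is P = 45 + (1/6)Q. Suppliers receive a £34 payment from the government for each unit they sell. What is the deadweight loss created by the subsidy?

Deadweight loss = 13872/7

Pre-subsidy: 81.125 - 0.125Q = 45 + (1/6)Q gives Q* = 867/7 and P* = 919/14.
With the subsidy, sellers receive Ps = Pb + 34 for each unit, where Pb is the price buyers pay.
On the curves, Pb = 81.125 - 0.125Q and Ps = 45 + (1/6)Q; the wedge Ps − Pb = 34 gives 45 + (1/6)Q − (81.125 - 0.125Q) = 34, so Q' = 1683/7.
Then Pb = 81.125 − 0.125·(1683/7) = 715/14 and Ps = 45 + (1/6)·(1683/7) = 1191/14.
The subsidy expands output by 1683/7 − 867/7 = 816/7 past the efficient level; on those units the gap between marginal cost and willingness to pay runs from 0 up to 34.
DWL = ½ × 34 × 816/7 = 13872/7.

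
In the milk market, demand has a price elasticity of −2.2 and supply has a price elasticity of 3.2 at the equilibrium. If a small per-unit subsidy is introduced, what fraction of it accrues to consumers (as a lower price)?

Consumer share = 16/27

For a small subsidy around the equilibrium, the benefit split depends on the relative slopes, which at a point are proportional to the elasticities.
Buyer share = εs/(εs + |εd|) = 3.2/(3.2 + 2.2) = 16/27; seller share = |εd|/(εs + |εd|) = 11/27.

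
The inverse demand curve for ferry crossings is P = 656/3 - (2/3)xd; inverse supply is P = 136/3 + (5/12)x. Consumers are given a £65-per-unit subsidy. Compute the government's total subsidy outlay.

Government cost = £14300

Pre-subsidy: 656/3 - (2/3)x = 136/3 + (5/12)x gives x* = 160 and P* = 112.
With the rebate, buyers effectively pay Pb = Ps − 65, where Ps is the price sellers receive.
On the curves, Pb = 656/3 - (2/3)x and Ps = 136/3 + (5/12)x; the wedge Ps − Pb = 65 gives 136/3 + (5/12)x − (656/3 - (2/3)x) = 65, so x' = 220.
Then Pb = 656/3 − (2/3)·220 = 72 and Ps = 136/3 + (5/12)·220 = 137.
Government outlay = subsidy × quantity = 65 × 220 = 14300.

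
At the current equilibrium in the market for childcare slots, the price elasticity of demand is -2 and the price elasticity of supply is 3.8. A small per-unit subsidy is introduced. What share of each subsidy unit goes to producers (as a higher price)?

For a small subsidy around the equilibrium, the benefit split depends on the relative slopes, which at a point are proportional to the elasticities.
Buyer share = εs/(εs + |εd|) = 3.8/(3.8 + 2) = 19/29; seller share = |εd|/(εs + |εd|) = 10/29.
So producers capture 10/29 of the subsidy.

Producer share = 10/29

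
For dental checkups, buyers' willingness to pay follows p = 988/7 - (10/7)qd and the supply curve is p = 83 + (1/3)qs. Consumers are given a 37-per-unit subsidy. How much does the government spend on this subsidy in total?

Pre-subsidy: 988/7 - (10/7)q = 83 + (1/3)q gives q* = 33 and p* = 94.
With the rebate, buyers effectively pay pb = ps − 37, where ps is the price sellers receive.
On the curves, pb = 988/7 - (10/7)q and ps = 83 + (1/3)q; the wedge ps − pb = 37 gives 83 + (1/3)q − (988/7 - (10/7)q) = 37, so q' = 54.
Then pb = 988/7 − (10/7)·54 = 64 and ps = 83 + (1/3)·54 = 101.
Government outlay = subsidy × quantity = 37 × 54 = 1998.

Government cost = 1998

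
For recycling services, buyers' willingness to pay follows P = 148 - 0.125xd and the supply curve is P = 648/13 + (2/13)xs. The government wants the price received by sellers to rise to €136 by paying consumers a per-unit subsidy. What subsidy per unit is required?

Required subsidy s = €58 per unit

At a seller price of 136, quantity supplied is -324 + 6.5·136 = 560.
Buyers absorb 560 only when they pay Pb = 148 − 0.125·560 = 78.
s = Ps − Pb = 136 − 78 = 58.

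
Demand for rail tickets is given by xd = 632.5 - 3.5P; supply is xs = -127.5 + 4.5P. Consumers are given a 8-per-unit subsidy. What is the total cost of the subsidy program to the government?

Pre-subsidy: 632.5 - 3.5P = -127.5 + 4.5P gives P* = 95, x* = 300.
With the rebate, buyers effectively pay Pb = Ps − 8, where Ps is the price sellers receive.
Demand in terms of Ps becomes xd = 632.5 − 3.5(Ps − 8) = 660.5 - 3.5Ps. Setting this equal to supply: 660.5 - 3.5Ps = -127.5 + 4.5Ps, so Ps = 98.5.
Buyers pay Pb = 98.5 − 8 = 90.5; x' = -127.5 + 4.5·98.5 = 315.75.
Government outlay = subsidy × quantity = 8 × 315.75 = 2526.

Government cost = 2526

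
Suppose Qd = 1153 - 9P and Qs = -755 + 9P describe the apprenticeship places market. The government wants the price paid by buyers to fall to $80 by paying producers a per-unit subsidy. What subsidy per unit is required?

At a buyer price of 80, quantity demanded is 1153 − 9·80 = 433.
Sellers supply 433 only when they receive Ps with -755 + 9·Ps = 433, i.e. Ps = 132.
s = Ps − Pb = 132 − 80 = 52.

Required subsidy s = $52 per unit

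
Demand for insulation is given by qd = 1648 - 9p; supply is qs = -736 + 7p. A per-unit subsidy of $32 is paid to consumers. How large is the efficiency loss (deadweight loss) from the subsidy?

Deadweight loss = $2016

Pre-subsidy: 1648 - 9p = -736 + 7p gives p* = 149, q* = 307.
With the rebate, buyers effectively pay pb = ps − 32, where ps is the price sellers receive.
Demand in terms of ps becomes qd = 1648 − 9(ps − 32) = 1936 - 9ps. Setting this equal to supply: 1936 - 9ps = -736 + 7ps, so ps = 167.
Buyers pay pb = 167 − 32 = 135; q' = -736 + 7·167 = 433.
The subsidy expands output by 433 − 307 = 126 past the efficient level; on those units the gap between marginal cost and willingness to pay runs from 0 up to 32.
DWL = ½ × 32 × 126 = 2016.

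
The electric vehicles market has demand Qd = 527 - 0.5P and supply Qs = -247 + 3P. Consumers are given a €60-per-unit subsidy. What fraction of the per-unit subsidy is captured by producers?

Pre-subsidy: 527 - 0.5P = -247 + 3P gives P* = 1548/7, Q* = 2915/7.
With the rebate, buyers effectively pay Pb = Ps − 60, where Ps is the price sellers receive.
Demand in terms of Ps becomes Qd = 527 − 0.5(Ps − 60) = 557 - 0.5Ps. Setting this equal to supply: 557 - 0.5Ps = -247 + 3Ps, so Ps = 1608/7.
Buyers pay Pb = 1608/7 − 60 = 1188/7; Q' = -247 + 3·(1608/7) = 3095/7.
Buyers' price falls by P* − Pb = 1548/7 − 1188/7 = 360/7; sellers' price rises by Ps − P* = 1608/7 − 1548/7 = 60/7.
So producers capture (60/7)/60 = 1/7 of each unit of subsidy.

Producer share = 1/7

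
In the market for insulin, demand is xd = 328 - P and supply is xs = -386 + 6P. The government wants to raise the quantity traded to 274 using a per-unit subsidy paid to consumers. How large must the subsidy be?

Required subsidy s = 56 per unit

At x = 274, invert demand for the buyer price: Pb = (328 − 274)/1 = 54; invert supply for the seller price: Ps = (274 − (-386))/6 = 110.
The subsidy must fill the gap: s = Ps − Pb = 110 − 54 = 56.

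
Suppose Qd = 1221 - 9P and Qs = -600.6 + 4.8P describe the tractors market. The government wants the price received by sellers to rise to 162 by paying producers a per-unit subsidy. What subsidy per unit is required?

Required subsidy s = 46 per unit

At a seller price of 162, quantity supplied is -600.6 + 4.8·162 = 177.
Buyers absorb 177 only when they pay Pb with 1221 − 9·Pb = 177, i.e. Pb = 116.
s = Ps − Pb = 162 − 116 = 46.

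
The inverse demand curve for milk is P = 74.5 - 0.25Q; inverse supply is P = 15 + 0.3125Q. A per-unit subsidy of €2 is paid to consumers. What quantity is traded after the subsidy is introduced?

Q' = 328/3

Pre-subsidy: 74.5 - 0.25Q = 15 + 0.3125Q gives Q* = 952/9 and P* = 865/18.
With the rebate, buyers effectively pay Pb = Ps − 2, where Ps is the price sellers receive.
On the curves, Pb = 74.5 - 0.25Q and Ps = 15 + 0.3125Q; the wedge Ps − Pb = 2 gives 15 + 0.3125Q − (74.5 - 0.25Q) = 2, so Q' = 328/3.
Then Pb = 74.5 − 0.25·(328/3) = 283/6 and Ps = 15 + 0.3125·(328/3) = 295/6.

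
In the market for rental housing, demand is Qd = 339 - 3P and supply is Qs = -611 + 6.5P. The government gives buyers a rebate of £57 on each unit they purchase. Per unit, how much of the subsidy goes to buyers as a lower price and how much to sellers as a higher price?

Buyers gain £39 per unit; sellers gain £18 per unit

Pre-subsidy: 339 - 3P = -611 + 6.5P gives P* = 100, Q* = 39.
With the rebate, buyers effectively pay Pb = Ps − 57, where Ps is the price sellers receive.
Demand in terms of Ps becomes Qd = 339 − 3(Ps − 57) = 510 - 3Ps. Setting this equal to supply: 510 - 3Ps = -611 + 6.5Ps, so Ps = 118.
Buyers pay Pb = 118 − 57 = 61; Q' = -611 + 6.5·118 = 156.
Buyers' price falls by P* − Pb = 100 − 61 = 39; sellers' price rises by Ps − P* = 118 − 100 = 18.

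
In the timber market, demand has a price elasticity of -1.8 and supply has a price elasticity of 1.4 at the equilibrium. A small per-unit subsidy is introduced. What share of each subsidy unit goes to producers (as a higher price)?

Producer share = 0.5625

For a small subsidy around the equilibrium, the benefit split depends on the relative slopes, which at a point are proportional to the elasticities.
Buyer share = εs/(εs + |εd|) = 1.4/(1.4 + 1.8) = 0.4375; seller share = |εd|/(εs + |εd|) = 0.5625.
So producers capture 0.5625 of the subsidy.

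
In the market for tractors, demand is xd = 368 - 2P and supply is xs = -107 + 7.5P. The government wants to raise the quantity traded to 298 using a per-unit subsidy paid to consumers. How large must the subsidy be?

At x = 298, invert demand for the buyer price: Pb = (368 − 298)/2 = 35; invert supply for the seller price: Ps = (298 − (-107))/7.5 = 54.
The subsidy must fill the gap: s = Ps − Pb = 54 − 35 = 19.

Required subsidy s = 19 per unit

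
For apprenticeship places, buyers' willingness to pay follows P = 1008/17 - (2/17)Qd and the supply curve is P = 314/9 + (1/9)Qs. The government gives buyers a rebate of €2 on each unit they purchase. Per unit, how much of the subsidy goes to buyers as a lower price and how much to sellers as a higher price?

Pre-subsidy: 1008/17 - (2/17)Q = 314/9 + (1/9)Q gives Q* = 3734/35 and P* = 1636/35.
With the rebate, buyers effectively pay Pb = Ps − 2, where Ps is the price sellers receive.
On the curves, Pb = 1008/17 - (2/17)Q and Ps = 314/9 + (1/9)Q; the wedge Ps − Pb = 2 gives 314/9 + (1/9)Q − (1008/17 - (2/17)Q) = 2, so Q' = 808/7.
Then Pb = 1008/17 − (2/17)·(808/7) = 320/7 and Ps = 314/9 + (1/9)·(808/7) = 334/7.
Buyers' price falls by P* − Pb = 1636/35 − 320/7 = 36/35; sellers' price rises by Ps − P* = 334/7 − 1636/35 = 34/35.

Buyers gain 36/35 per unit; sellers gain 34/35 per unit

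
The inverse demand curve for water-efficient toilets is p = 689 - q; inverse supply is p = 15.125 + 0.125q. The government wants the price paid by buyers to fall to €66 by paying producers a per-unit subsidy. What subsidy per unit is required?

Required subsidy s = €27 per unit

At a buyer price of 66, quantity demanded is 689 − 1·66 = 623.
Sellers supply 623 only when they receive ps = 15.125 + 0.125·623 = 93.
s = ps − pb = 93 − 66 = 27.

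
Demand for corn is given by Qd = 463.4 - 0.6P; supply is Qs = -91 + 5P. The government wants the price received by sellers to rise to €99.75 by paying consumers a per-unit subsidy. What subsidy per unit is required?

Required subsidy s = €7 per unit

At a seller price of 99.75, quantity supplied is -91 + 5·99.75 = 407.75.
Buyers absorb 407.75 only when they pay Pb with 463.4 − 0.6·Pb = 407.75, i.e. Pb = 92.75.
s = Ps − Pb = 99.75 − 92.75 = 7.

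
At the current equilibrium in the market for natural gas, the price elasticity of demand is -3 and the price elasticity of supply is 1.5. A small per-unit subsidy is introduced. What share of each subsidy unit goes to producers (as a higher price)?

Producer share = 2/3

For a small subsidy around the equilibrium, the benefit split depends on the relative slopes, which at a point are proportional to the elasticities.
Buyer share = εs/(εs + |εd|) = 1.5/(1.5 + 3) = 1/3; seller share = |εd|/(εs + |εd|) = 2/3.
So producers capture 2/3 of the subsidy.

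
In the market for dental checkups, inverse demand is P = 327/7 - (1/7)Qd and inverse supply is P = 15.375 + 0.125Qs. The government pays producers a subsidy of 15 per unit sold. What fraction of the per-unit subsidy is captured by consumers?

Pre-subsidy: 327/7 - (1/7)Q = 15.375 + 0.125Q gives Q* = 117 and P* = 30.
With the subsidy, sellers receive Ps = Pb + 15 for each unit, where Pb is the price buyers pay.
On the curves, Pb = 327/7 - (1/7)Q and Ps = 15.375 + 0.125Q; the wedge Ps − Pb = 15 gives 15.375 + 0.125Q − (327/7 - (1/7)Q) = 15, so Q' = 173.
Then Pb = 327/7 − (1/7)·173 = 22 and Ps = 15.375 + 0.125·173 = 37.
Buyers' price falls by P* − Pb = 30 − 22 = 8; sellers' price rises by Ps − P* = 37 − 30 = 7.
So consumers capture 8/15 = 8/15 of each unit of subsidy.

Consumer share = 8/15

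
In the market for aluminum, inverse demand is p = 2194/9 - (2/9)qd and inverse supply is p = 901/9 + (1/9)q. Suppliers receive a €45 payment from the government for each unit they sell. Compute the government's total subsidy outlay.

Government cost = €25470

Pre-subsidy: 2194/9 - (2/9)q = 901/9 + (1/9)q gives q* = 431 and p* = 148.
With the subsidy, sellers receive ps = pb + 45 for each unit, where pb is the price buyers pay.
On the curves, pb = 2194/9 - (2/9)q and ps = 901/9 + (1/9)q; the wedge ps − pb = 45 gives 901/9 + (1/9)q − (2194/9 - (2/9)q) = 45, so q' = 566.
Then pb = 2194/9 − (2/9)·566 = 118 and ps = 901/9 + (1/9)·566 = 163.
Government outlay = subsidy × quantity = 45 × 566 = 25470.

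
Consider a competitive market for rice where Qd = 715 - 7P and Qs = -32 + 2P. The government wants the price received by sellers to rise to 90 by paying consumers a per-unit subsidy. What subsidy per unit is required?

Required subsidy s = 9 per unit

At a seller price of 90, quantity supplied is -32 + 2·90 = 148.
Buyers absorb 148 only when they pay Pb with 715 − 7·Pb = 148, i.e. Pb = 81.
s = Ps − Pb = 90 − 81 = 9.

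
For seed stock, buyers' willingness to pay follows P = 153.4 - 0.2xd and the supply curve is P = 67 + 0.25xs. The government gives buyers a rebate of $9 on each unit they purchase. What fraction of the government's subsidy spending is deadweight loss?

DWL / government spending = 5/106

Pre-subsidy: 153.4 - 0.2x = 67 + 0.25x gives x* = 192 and P* = 115.
With the rebate, buyers effectively pay Pb = Ps − 9, where Ps is the price sellers receive.
On the curves, Pb = 153.4 - 0.2x and Ps = 67 + 0.25x; the wedge Ps − Pb = 9 gives 67 + 0.25x − (153.4 - 0.2x) = 9, so x' = 212.
Then Pb = 153.4 − 0.2·212 = 111 and Ps = 67 + 0.25·212 = 120.
ΔCS = ½(192 + 212)(115 − 111) = 808; ΔPS = ½(192 + 212)(120 − 115) = 1010.
Government spending = 9 × 212 = 1908.
DWL = ½ × 9 × (212 − 192) = 90; fraction = 90 / 1908 = 5/106.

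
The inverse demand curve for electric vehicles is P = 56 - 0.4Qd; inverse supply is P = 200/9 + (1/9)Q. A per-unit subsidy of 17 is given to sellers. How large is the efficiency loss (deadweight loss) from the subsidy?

Pre-subsidy: 56 - 0.4Q = 200/9 + (1/9)Q gives Q* = 1520/23 and P* = 680/23.
With the subsidy, sellers receive Ps = Pb + 17 for each unit, where Pb is the price buyers pay.
On the curves, Pb = 56 - 0.4Q and Ps = 200/9 + (1/9)Q; the wedge Ps − Pb = 17 gives 200/9 + (1/9)Q − (56 - 0.4Q) = 17, so Q' = 2285/23.
Then Pb = 56 − 0.4·(2285/23) = 374/23 and Ps = 200/9 + (1/9)·(2285/23) = 765/23.
The subsidy expands output by 2285/23 − 1520/23 = 765/23 past the efficient level; on those units the gap between marginal cost and willingness to pay runs from 0 up to 17.
DWL = ½ × 17 × 765/23 = 13005/46.

Deadweight loss = 13005/46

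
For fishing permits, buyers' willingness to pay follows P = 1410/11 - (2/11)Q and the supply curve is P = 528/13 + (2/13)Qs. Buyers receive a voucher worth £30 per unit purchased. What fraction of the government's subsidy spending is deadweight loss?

DWL / government spending = 715/5604

Pre-subsidy: 1410/11 - (2/11)Q = 528/13 + (2/13)Q gives Q* = 260.875 and P* = 80.75.
With the rebate, buyers effectively pay Pb = Ps − 30, where Ps is the price sellers receive.
On the curves, Pb = 1410/11 - (2/11)Q and Ps = 528/13 + (2/13)Q; the wedge Ps − Pb = 30 gives 528/13 + (2/13)Q − (1410/11 - (2/11)Q) = 30, so Q' = 350.25.
Then Pb = 1410/11 − (2/11)·350.25 = 64.5 and Ps = 528/13 + (2/13)·350.25 = 94.5.
ΔCS = ½(260.875 + 350.25)(80.75 − 64.5) = 4965.390625; ΔPS = ½(260.875 + 350.25)(94.5 − 80.75) = 4201.484375.
Government spending = 30 × 350.25 = 10507.5.
DWL = ½ × 30 × (350.25 − 260.875) = 1340.625; fraction = 1340.625 / 10507.5 = 715/5604.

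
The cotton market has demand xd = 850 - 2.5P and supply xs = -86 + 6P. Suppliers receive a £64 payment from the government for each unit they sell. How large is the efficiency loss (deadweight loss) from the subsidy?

Pre-subsidy: 850 - 2.5P = -86 + 6P gives P* = 1872/17, x* = 9770/17.
With the subsidy, sellers receive Ps = Pb + 64 for each unit, where Pb is the price buyers pay.
Supply in terms of Pb becomes xs = -86 + 6(Pb + 64) = 298 + 6Pb. Setting this equal to demand: 850 - 2.5Pb = 298 + 6Pb, so Pb = 1104/17.
Sellers receive Ps = 1104/17 + 64 = 2192/17; x' = 850 − 2.5·(1104/17) = 11690/17.
The subsidy expands output by 11690/17 − 9770/17 = 1920/17 past the efficient level; on those units the gap between marginal cost and willingness to pay runs from 0 up to 64.
DWL = ½ × 64 × 1920/17 = 61440/17.

Deadweight loss = 61440/17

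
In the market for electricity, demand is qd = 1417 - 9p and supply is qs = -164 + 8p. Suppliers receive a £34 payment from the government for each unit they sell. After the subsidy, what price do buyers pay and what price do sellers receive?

Pre-subsidy: 1417 - 9p = -164 + 8p gives p* = 93, q* = 580.
With the subsidy, sellers receive ps = pb + 34 for each unit, where pb is the price buyers pay.
Supply in terms of pb becomes qs = -164 + 8(pb + 34) = 108 + 8pb. Setting this equal to demand: 1417 - 9pb = 108 + 8pb, so pb = 77.
Sellers receive ps = 77 + 34 = 111; q' = 1417 − 9·77 = 724.

Buyers pay £77; sellers receive £111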